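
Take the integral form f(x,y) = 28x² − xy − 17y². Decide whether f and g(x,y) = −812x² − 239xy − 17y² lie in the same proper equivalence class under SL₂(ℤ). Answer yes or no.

D₁ = 1905, D₂ = 1905
river cycle of f (length 18): (-17, 35, 10), (10, 25, -32), (-32, 39, 3), (3, 39, -32), (-32, 25, 10), (10, 35, -17), (-17, 33, 12), (12, 39, -8), (-8, 41, 7), (7, 43, -2), … (8 more)
river cycle of g (length 18): (-17, 35, 10), (10, 25, -32), (-32, 39, 3), (3, 39, -32), (-32, 25, 10), (10, 35, -17), (-17, 33, 12), (12, 39, -8), (-8, 41, 7), (7, 43, -2), … (8 more)
cycles coincide ⇒ equivalent

yes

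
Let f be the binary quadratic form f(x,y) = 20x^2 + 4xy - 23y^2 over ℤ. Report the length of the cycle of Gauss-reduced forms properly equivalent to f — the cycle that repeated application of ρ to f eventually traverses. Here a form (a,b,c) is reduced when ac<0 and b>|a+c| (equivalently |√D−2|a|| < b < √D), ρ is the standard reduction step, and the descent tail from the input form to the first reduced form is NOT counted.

D = 1856, ⌊√D⌋ = 43
river: ρ → (-23,42,1)
river: ρ → (1,42,-23)
river: ρ → (-23,4,20)
river: ρ → (20,36,-7)
river: ρ → (-7,34,25)
river: ρ → (25,16,-16)
river: ρ → (-16,16,25)
river: ρ → (25,34,-7)
river: ρ → (-7,36,20)
river: ρ → (20,4,-23)
ρ-cycle length = 10 (tail of 0 descent steps not counted)

10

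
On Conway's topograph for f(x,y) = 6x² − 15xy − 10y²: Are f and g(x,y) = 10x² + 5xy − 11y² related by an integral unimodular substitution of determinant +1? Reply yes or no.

D₁ = 465, D₂ = 465
river cycle of f (length 10): (-10, 15, 6), (6, 21, -1), (-1, 21, 6), (6, 15, -10), (-10, 5, 11), (11, 17, -4), (-4, 15, 15), (15, 15, -4), (-4, 17, 11), (11, 5, -10)
river cycle of g (length 10): (-11, 17, 4), (4, 15, -15), (-15, 15, 4), (4, 17, -11), (-11, 5, 10), (10, 15, -6), (-6, 21, 1), (1, 21, -6), (-6, 15, 10), (10, 5, -11)
cycles differ ⇒ inequivalent

no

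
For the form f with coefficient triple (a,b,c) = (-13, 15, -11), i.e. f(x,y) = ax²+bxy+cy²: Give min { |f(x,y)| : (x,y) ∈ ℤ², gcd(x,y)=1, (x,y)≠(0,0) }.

translate: b→11 (≡-15 mod 26), so (13,-15,11)→(13,11,9)
flip: (13,11,9)→(9,-11,13)
translate: b→7 (≡-11 mod 18), so (9,-11,13)→(9,7,11)
reduced (well bottom): (9,7,11) with a≤c, −a<b≤a
well minimum |f| = |-9| = 9 (negative-definite)

9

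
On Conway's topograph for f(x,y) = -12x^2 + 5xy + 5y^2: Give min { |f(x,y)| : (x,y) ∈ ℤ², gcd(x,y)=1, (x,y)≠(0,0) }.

descent: ρ → (5,15,-2)  [lands on river]
river: ρ → (-2,13,12)
river: ρ → (12,11,-3)
river: ρ → (-3,13,8)
river: ρ → (8,3,-8)
river: ρ → (-8,13,3)
river: ρ → (3,11,-12)
river: ρ → (-12,13,2)
river: ρ → (2,15,-5)
river: ρ → (-5,15,2)
river: ρ → (2,13,-12)
river: ρ → (-12,11,3)
river: ρ → (3,13,-8)
river: ρ → (-8,3,8)
river: ρ → (8,13,-3)
river: ρ → (-3,11,12)
river: ρ → (12,13,-2)
river: ρ → (-2,15,5)
closes: descent 1, river 18
min |a| on river = 2

2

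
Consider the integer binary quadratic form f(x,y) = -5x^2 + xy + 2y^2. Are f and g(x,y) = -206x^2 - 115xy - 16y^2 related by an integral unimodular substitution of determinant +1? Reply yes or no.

D₁ = 41, D₂ = 41
river cycle of f (length 10): (2, 3, -4), (-4, 5, 1), (1, 5, -4), (-4, 3, 2), (2, 5, -2), (-2, 3, 4), (4, 5, -1), (-1, 5, 4), (4, 3, -2), (-2, 5, 2)
river cycle of g (length 10): (-2, 5, 2), (2, 3, -4), (-4, 5, 1), (1, 5, -4), (-4, 3, 2), (2, 5, -2), (-2, 3, 4), (4, 5, -1), (-1, 5, 4), (4, 3, -2)
cycles coincide ⇒ equivalent

yes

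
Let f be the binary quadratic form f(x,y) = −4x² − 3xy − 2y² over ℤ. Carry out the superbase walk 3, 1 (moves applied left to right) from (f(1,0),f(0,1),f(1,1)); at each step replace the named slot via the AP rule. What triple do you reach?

start (-4,-2,-9) = (f(1,0),f(0,1),f(1,1))
replace slot 3: 2·((-4)+(-2)) − (-9) = -3 → (-4,-2,-3)
replace slot 1: 2·((-2)+(-3)) − (-4) = -6 → (-6,-2,-3)

-6,-2,-3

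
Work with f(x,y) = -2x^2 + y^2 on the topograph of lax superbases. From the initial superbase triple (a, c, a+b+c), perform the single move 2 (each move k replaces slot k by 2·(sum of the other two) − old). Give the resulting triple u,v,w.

start (-2,1,-1) = (f(1,0),f(0,1),f(1,1))
replace slot 2: 2·((-2)+(-1)) − 1 = -7 → (-2,-7,-1)

-2,-7,-1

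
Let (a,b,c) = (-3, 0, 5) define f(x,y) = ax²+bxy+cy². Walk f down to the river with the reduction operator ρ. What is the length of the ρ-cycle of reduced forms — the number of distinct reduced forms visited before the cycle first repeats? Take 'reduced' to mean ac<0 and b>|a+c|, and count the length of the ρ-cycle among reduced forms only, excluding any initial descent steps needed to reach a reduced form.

D = 60, ⌊√D⌋ = 7
descent: ρ → (5,0,-3)
descent: ρ → (-3,6,2)  [lands on river]
river: ρ → (2,6,-3)
ρ-cycle length = 2 (tail of 2 descent steps not counted)

2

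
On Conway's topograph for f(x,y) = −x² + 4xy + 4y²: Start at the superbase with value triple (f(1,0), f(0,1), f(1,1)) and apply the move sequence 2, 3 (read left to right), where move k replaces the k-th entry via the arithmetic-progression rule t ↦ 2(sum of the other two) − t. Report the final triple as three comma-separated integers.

start (-1,4,7) = (f(1,0),f(0,1),f(1,1))
replace slot 2: 2·((-1)+7) − 4 = 8 → (-1,8,7)
replace slot 3: 2·((-1)+8) − 7 = 7 → (-1,8,7)

-1,8,7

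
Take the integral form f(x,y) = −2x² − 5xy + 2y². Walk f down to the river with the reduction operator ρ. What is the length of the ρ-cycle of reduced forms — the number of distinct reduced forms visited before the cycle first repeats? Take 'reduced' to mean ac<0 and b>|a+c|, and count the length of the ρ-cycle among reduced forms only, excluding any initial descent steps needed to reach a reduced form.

D = 41, ⌊√D⌋ = 6
descent: ρ → (2,5,-2)  [lands on river]
river: ρ → (-2,3,4)
river: ρ → (4,5,-1)
river: ρ → (-1,5,4)
river: ρ → (4,3,-2)
river: ρ → (-2,5,2)
river: ρ → (2,3,-4)
river: ρ → (-4,5,1)
river: ρ → (1,5,-4)
river: ρ → (-4,3,2)
ρ-cycle length = 10 (tail of 1 descent step not counted)

10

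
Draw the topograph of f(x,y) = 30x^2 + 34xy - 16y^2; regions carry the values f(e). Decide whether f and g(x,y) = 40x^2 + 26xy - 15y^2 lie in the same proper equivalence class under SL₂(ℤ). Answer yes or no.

D₁ = 3076, D₂ = 3076
river cycle of f (length 70): (-16, 30, 34), (34, 38, -12), (-12, 34, 40), (40, 46, -6), (-6, 50, 24), (24, 46, -10), (-10, 54, 4), (4, 50, -36), (-36, 22, 18), (18, 50, -8), … (60 more)
river cycle of g (length 74): (-15, 34, 32), (32, 30, -17), (-17, 38, 24), (24, 10, -31), (-31, 52, 3), (3, 50, -48), (-48, 46, 5), (5, 54, -8), (-8, 42, 41), (41, 40, -9), … (64 more)
cycles differ ⇒ inequivalent

no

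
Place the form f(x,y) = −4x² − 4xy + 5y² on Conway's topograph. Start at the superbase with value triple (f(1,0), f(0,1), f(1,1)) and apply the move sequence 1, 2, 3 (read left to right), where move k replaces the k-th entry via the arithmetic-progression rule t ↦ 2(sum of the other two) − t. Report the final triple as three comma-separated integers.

start (-4,5,-3) = (f(1,0),f(0,1),f(1,1))
replace slot 1: 2·(5+(-3)) − (-4) = 8 → (8,5,-3)
replace slot 2: 2·(8+(-3)) − 5 = 5 → (8,5,-3)
replace slot 3: 2·(8+5) − (-3) = 29 → (8,5,29)

8,5,29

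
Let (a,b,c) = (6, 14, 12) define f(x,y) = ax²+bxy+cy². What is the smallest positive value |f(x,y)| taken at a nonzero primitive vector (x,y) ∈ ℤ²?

translate: b→2 (≡14 mod 12), so (6,14,12)→(6,2,4)
flip: (6,2,4)→(4,-2,6)
reduced (well bottom): (4,-2,6) with a≤c, −a<b≤a
well minimum = a = 4

4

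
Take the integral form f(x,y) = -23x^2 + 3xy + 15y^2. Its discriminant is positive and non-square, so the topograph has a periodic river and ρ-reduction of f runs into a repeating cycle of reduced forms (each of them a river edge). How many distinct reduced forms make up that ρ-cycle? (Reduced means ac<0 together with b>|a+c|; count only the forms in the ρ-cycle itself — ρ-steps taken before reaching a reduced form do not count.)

D = 1389, ⌊√D⌋ = 37
descent: ρ → (15,27,-11)  [lands on river]
river: ρ → (-11,17,25)
river: ρ → (25,33,-3)
river: ρ → (-3,33,25)
river: ρ → (25,17,-11)
river: ρ → (-11,27,15)
river: ρ → (15,33,-5)
river: ρ → (-5,37,1)
river: ρ → (1,37,-5)
river: ρ → (-5,33,15)
ρ-cycle length = 10 (tail of 1 descent step not counted)

10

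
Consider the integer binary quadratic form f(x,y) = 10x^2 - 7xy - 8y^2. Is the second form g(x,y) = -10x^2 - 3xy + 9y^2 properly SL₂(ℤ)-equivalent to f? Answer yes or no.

D₁ = 369, D₂ = 369
river cycle of f (length 16): (-8, 7, 10), (10, 13, -5), (-5, 17, 4), (4, 15, -9), (-9, 3, 10), (10, 17, -2), (-2, 19, 1), (1, 19, -2), (-2, 17, 10), (10, 3, -9), … (6 more)
river cycle of g (length 16): (9, 3, -10), (-10, 17, 2), (2, 19, -1), (-1, 19, 2), (2, 17, -10), (-10, 3, 9), (9, 15, -4), (-4, 17, 5), (5, 13, -10), (-10, 7, 8), … (6 more)
cycles differ ⇒ inequivalent

no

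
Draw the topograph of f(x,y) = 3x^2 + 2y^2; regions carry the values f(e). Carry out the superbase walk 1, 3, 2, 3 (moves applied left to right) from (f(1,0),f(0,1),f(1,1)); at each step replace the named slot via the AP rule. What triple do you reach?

start (3,2,5) = (f(1,0),f(0,1),f(1,1))
replace slot 1: 2·(2+5) − 3 = 11 → (11,2,5)
replace slot 3: 2·(11+2) − 5 = 21 → (11,2,21)
replace slot 2: 2·(11+21) − 2 = 62 → (11,62,21)
replace slot 3: 2·(11+62) − 21 = 125 → (11,62,125)

11,62,125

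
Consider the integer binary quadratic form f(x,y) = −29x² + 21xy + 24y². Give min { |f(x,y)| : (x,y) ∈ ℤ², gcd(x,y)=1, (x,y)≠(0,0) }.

river: ρ → (24,27,-26)
river: ρ → (-26,25,25)
river: ρ → (25,25,-26)
river: ρ → (-26,27,24)
river: ρ → (24,21,-29)
river: ρ → (-29,37,16)
river: ρ → (16,27,-39)
river: ρ → (-39,51,4)
river: ρ → (4,53,-26)
river: ρ → (-26,51,6)
river: ρ → (6,45,-50)
river: ρ → (-50,55,1)
river: ρ → (1,55,-50)
river: ρ → (-50,45,6)
river: ρ → (6,51,-26)
river: ρ → (-26,53,4)
river: ρ → (4,51,-39)
river: ρ → (-39,27,16)
river: ρ → (16,37,-29)
river: ρ → (-29,21,24)
closes: descent 0, river 20
min |a| on river = 1

1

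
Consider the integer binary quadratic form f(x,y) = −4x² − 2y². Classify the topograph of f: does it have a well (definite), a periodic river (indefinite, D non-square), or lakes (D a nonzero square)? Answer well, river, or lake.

D = b²−4ac = 0² − 4·(-4)·(-2) = -32
D < 0 ⇒ definite ⇒ every region one sign ⇒ single well

well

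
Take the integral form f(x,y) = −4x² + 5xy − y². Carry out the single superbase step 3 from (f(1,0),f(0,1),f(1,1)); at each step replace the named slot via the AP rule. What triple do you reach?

start (-4,-1,0) = (f(1,0),f(0,1),f(1,1))
replace slot 3: 2·((-4)+(-1)) − 0 = -10 → (-4,-1,-10)

-4,-1,-10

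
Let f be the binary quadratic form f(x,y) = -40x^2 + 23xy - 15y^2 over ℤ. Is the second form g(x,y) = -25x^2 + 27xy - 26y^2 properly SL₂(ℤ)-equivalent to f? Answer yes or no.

D₁ = -1871, D₂ = -1871
f is negative-definite; reduce −f:
−f: flip: (40,-23,15)→(15,23,40)
−f: translate: b→-7 (≡23 mod 30), so (15,23,40)→(15,-7,32)
−f: reduced (well bottom): (15,-7,32) with a≤c, −a<b≤a
flip sign back: reduced form of f is (-15,7,-32)
g is negative-definite; reduce −g:
−g: translate: b→23 (≡-27 mod 50), so (25,-27,26)→(25,23,24)
−g: flip: (25,23,24)→(24,-23,25)
−g: reduced (well bottom): (24,-23,25) with a≤c, −a<b≤a
flip sign back: reduced form of g is (-24,23,-25)
reduced forms (-15, 7, -32) vs (-24, 23, -25) ⇒ inequivalent

no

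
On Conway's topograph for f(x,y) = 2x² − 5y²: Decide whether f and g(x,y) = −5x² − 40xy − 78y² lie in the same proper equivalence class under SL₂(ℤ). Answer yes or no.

D₁ = 40, D₂ = 40
river cycle of f (length 6): (2, 4, -3), (-3, 2, 3), (3, 4, -2), (-2, 4, 3), (3, 2, -3), (-3, 4, 2)
river cycle of g (length 6): (2, 4, -3), (-3, 2, 3), (3, 4, -2), (-2, 4, 3), (3, 2, -3), (-3, 4, 2)
cycles coincide ⇒ equivalent

yes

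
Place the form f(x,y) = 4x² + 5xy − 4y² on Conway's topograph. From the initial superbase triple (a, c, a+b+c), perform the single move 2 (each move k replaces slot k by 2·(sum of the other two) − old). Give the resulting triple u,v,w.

start (4,-4,5) = (f(1,0),f(0,1),f(1,1))
replace slot 2: 2·(4+5) − (-4) = 22 → (4,22,5)

4,22,5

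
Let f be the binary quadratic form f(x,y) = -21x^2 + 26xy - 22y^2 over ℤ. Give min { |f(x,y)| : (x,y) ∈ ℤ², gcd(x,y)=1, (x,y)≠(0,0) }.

translate: b→16 (≡-26 mod 42), so (21,-26,22)→(21,16,17)
flip: (21,16,17)→(17,-16,21)
reduced (well bottom): (17,-16,21) with a≤c, −a<b≤a
well minimum |f| = |-17| = 17 (negative-definite)

17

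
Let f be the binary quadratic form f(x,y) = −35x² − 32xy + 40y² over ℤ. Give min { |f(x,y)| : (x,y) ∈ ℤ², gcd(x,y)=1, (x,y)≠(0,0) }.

descent: ρ → (40,32,-35)  [lands on river]
river: ρ → (-35,38,37)
river: ρ → (37,36,-36)
river: ρ → (-36,36,37)
river: ρ → (37,38,-35)
river: ρ → (-35,32,40)
river: ρ → (40,48,-27)
river: ρ → (-27,60,28)
river: ρ → (28,52,-35)
river: ρ → (-35,18,45)
river: ρ → (45,72,-8)
river: ρ → (-8,72,45)
river: ρ → (45,18,-35)
river: ρ → (-35,52,28)
river: ρ → (28,60,-27)
river: ρ → (-27,48,40)
closes: descent 1, river 16
min |a| on river = 8

8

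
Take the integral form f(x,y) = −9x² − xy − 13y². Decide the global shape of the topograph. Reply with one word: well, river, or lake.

D = b²−4ac = (-1)² − 4·(-9)·(-13) = -467
D < 0 ⇒ definite ⇒ every region one sign ⇒ single well

well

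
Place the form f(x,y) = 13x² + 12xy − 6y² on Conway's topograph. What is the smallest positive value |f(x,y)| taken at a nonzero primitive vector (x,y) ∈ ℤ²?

river: ρ → (-6,12,13)
river: ρ → (13,14,-5)
river: ρ → (-5,16,10)
river: ρ → (10,4,-11)
river: ρ → (-11,18,3)
river: ρ → (3,18,-11)
river: ρ → (-11,4,10)
river: ρ → (10,16,-5)
river: ρ → (-5,14,13)
river: ρ → (13,12,-6)
closes: descent 0, river 10
min |a| on river = 3

3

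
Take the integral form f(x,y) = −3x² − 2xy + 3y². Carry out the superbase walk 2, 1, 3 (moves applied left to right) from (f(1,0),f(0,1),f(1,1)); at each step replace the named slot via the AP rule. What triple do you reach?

start (-3,3,-2) = (f(1,0),f(0,1),f(1,1))
replace slot 2: 2·((-3)+(-2)) − 3 = -13 → (-3,-13,-2)
replace slot 1: 2·((-13)+(-2)) − (-3) = -27 → (-27,-13,-2)
replace slot 3: 2·((-27)+(-13)) − (-2) = -78 → (-27,-13,-78)

-27,-13,-78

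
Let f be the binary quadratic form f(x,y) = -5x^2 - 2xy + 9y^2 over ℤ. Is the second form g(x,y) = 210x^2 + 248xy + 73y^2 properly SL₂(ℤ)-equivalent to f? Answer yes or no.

D₁ = 184, D₂ = 184
river cycle of f (length 12): (-5, 8, 6), (6, 4, -7), (-7, 10, 3), (3, 8, -10), (-10, 12, 1), (1, 12, -10), (-10, 8, 3), (3, 10, -7), (-7, 4, 6), (6, 8, -5), … (2 more)
river cycle of g (length 12): (6, 4, -7), (-7, 10, 3), (3, 8, -10), (-10, 12, 1), (1, 12, -10), (-10, 8, 3), (3, 10, -7), (-7, 4, 6), (6, 8, -5), (-5, 12, 2), … (2 more)
cycles coincide ⇒ equivalent

yes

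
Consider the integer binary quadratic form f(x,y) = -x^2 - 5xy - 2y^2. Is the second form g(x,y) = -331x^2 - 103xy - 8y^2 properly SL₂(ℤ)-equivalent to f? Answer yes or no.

D₁ = 17, D₂ = 17
river cycle of f (length 6): (-2, 1, 2), (2, 3, -1), (-1, 3, 2), (2, 1, -2), (-2, 3, 1), (1, 3, -2)
river cycle of g (length 6): (-1, 3, 2), (2, 1, -2), (-2, 3, 1), (1, 3, -2), (-2, 1, 2), (2, 3, -1)
cycles coincide ⇒ equivalent

yes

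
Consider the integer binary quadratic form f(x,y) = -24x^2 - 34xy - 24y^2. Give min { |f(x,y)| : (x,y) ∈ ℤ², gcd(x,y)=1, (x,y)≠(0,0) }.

translate: b→-14 (≡34 mod 48), so (24,34,24)→(24,-14,14)
flip: (24,-14,14)→(14,14,24)
reduced (well bottom): (14,14,24) with a≤c, −a<b≤a
well minimum |f| = |-14| = 14 (negative-definite)

14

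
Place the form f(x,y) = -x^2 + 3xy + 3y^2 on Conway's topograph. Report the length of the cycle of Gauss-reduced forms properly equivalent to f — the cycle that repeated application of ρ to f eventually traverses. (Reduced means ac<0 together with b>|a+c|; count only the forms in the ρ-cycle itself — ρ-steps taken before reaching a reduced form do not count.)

D = 21, ⌊√D⌋ = 4
river: ρ → (3,3,-1)
river: ρ → (-1,3,3)
ρ-cycle length = 2 (tail of 0 descent steps not counted)

2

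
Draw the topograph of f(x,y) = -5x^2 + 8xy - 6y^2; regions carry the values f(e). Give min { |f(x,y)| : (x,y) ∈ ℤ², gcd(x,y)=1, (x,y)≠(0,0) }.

translate: b→2 (≡-8 mod 10), so (5,-8,6)→(5,2,3)
flip: (5,2,3)→(3,-2,5)
reduced (well bottom): (3,-2,5) with a≤c, −a<b≤a
well minimum |f| = |-3| = 3 (negative-definite)

3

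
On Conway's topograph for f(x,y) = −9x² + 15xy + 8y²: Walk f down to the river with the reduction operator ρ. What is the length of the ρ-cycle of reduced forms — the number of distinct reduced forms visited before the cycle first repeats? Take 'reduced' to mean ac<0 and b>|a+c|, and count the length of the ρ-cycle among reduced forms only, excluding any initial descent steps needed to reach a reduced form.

D = 513, ⌊√D⌋ = 22
river: ρ → (8,17,-7)
river: ρ → (-7,11,14)
river: ρ → (14,17,-4)
river: ρ → (-4,15,18)
river: ρ → (18,21,-1)
river: ρ → (-1,21,18)
river: ρ → (18,15,-4)
river: ρ → (-4,17,14)
river: ρ → (14,11,-7)
river: ρ → (-7,17,8)
river: ρ → (8,15,-9)
river: ρ → (-9,21,2)
river: ρ → (2,19,-19)
river: ρ → (-19,19,2)
river: ρ → (2,21,-9)
river: ρ → (-9,15,8)
ρ-cycle length = 16 (tail of 0 descent steps not counted)

16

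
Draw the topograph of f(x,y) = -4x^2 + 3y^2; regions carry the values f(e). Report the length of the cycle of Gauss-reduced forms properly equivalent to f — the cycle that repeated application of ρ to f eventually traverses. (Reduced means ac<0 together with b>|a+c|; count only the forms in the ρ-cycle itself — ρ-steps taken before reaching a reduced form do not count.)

D = 48, ⌊√D⌋ = 6
descent: ρ → (3,6,-1)  [lands on river]
river: ρ → (-1,6,3)
ρ-cycle length = 2 (tail of 1 descent step not counted)

2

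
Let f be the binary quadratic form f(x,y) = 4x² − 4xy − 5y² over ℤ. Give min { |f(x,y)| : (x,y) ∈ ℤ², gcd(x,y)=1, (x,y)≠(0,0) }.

descent: ρ → (-5,4,4)  [lands on river]
river: ρ → (4,4,-5)
river: ρ → (-5,6,3)
river: ρ → (3,6,-5)
closes: descent 1, river 4
min |a| on river = 3

3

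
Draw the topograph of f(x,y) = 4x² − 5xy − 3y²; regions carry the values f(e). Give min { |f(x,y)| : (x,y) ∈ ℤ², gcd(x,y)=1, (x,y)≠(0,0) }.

descent: ρ → (-3,5,4)  [lands on river]
river: ρ → (4,3,-4)
river: ρ → (-4,5,3)
river: ρ → (3,7,-2)
river: ρ → (-2,5,6)
river: ρ → (6,7,-1)
river: ρ → (-1,7,6)
river: ρ → (6,5,-2)
river: ρ → (-2,7,3)
river: ρ → (3,5,-4)
river: ρ → (-4,3,4)
river: ρ → (4,5,-3)
river: ρ → (-3,7,2)
river: ρ → (2,5,-6)
river: ρ → (-6,7,1)
river: ρ → (1,7,-6)
river: ρ → (-6,5,2)
river: ρ → (2,7,-3)
closes: descent 1, river 18
min |a| on river = 1

1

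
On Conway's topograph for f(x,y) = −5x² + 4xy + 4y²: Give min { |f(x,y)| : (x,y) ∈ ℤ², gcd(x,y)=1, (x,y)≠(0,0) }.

river: ρ → (4,4,-5)
river: ρ → (-5,6,3)
river: ρ → (3,6,-5)
river: ρ → (-5,4,4)
closes: descent 0, river 4
min |a| on river = 3

3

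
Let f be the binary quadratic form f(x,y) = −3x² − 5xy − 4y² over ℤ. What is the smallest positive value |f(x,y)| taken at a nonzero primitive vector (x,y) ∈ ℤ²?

translate: b→-1 (≡5 mod 6), so (3,5,4)→(3,-1,2)
flip: (3,-1,2)→(2,1,3)
reduced (well bottom): (2,1,3) with a≤c, −a<b≤a
well minimum |f| = |-2| = 2 (negative-definite)

2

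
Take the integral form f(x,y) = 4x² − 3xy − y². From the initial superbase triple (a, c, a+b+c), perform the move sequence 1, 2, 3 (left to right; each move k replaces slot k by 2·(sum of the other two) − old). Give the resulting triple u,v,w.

start (4,-1,0) = (f(1,0),f(0,1),f(1,1))
replace slot 1: 2·((-1)+0) − 4 = -6 → (-6,-1,0)
replace slot 2: 2·((-6)+0) − (-1) = -11 → (-6,-11,0)
replace slot 3: 2·((-6)+(-11)) − 0 = -34 → (-6,-11,-34)

-6,-11,-34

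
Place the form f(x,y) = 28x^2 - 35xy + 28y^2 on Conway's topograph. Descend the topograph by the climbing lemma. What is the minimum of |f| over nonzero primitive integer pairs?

translate: b→21 (≡-35 mod 56), so (28,-35,28)→(28,21,21)
flip: (28,21,21)→(21,-21,28)
translate: b→21 (≡-21 mod 42), so (21,-21,28)→(21,21,28)
reduced (well bottom): (21,21,28) with a≤c, −a<b≤a
well minimum = a = 21

21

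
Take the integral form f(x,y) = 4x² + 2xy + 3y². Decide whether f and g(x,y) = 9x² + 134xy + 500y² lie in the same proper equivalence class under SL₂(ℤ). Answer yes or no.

D₁ = -44, D₂ = -44
f: flip: (4,2,3)→(3,-2,4)
f: reduced (well bottom): (3,-2,4) with a≤c, −a<b≤a
g: translate: b→8 (≡134 mod 18), so (9,134,500)→(9,8,3)
g: flip: (9,8,3)→(3,-8,9)
g: translate: b→-2 (≡-8 mod 6), so (3,-8,9)→(3,-2,4)
g: reduced (well bottom): (3,-2,4) with a≤c, −a<b≤a
reduced forms (3, -2, 4) vs (3, -2, 4) ⇒ equivalent

yes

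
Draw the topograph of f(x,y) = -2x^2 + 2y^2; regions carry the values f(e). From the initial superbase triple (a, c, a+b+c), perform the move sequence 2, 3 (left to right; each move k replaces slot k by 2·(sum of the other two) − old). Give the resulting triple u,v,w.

start (-2,2,0) = (f(1,0),f(0,1),f(1,1))
replace slot 2: 2·((-2)+0) − 2 = -6 → (-2,-6,0)
replace slot 3: 2·((-2)+(-6)) − 0 = -16 → (-2,-6,-16)

-2,-6,-16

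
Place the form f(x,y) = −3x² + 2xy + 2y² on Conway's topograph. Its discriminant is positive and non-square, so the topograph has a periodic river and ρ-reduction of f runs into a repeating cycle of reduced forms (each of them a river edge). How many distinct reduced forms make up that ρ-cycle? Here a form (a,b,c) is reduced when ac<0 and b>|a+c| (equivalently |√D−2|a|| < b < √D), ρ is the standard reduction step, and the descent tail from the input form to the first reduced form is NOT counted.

D = 28, ⌊√D⌋ = 5
river: ρ → (2,2,-3)
river: ρ → (-3,4,1)
river: ρ → (1,4,-3)
river: ρ → (-3,2,2)
ρ-cycle length = 4 (tail of 0 descent steps not counted)

4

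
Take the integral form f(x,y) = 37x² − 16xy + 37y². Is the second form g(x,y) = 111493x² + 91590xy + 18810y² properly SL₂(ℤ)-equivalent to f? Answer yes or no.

D₁ = -5220, D₂ = -5220
f: flip: (37,-16,37)→(37,16,37)
f: reduced (well bottom): (37,16,37) with a≤c, −a<b≤a
g: flip: (111493,91590,18810)→(18810,-91590,111493)
g: translate: b→-16350 (≡-91590 mod 37620), so (18810,-91590,111493)→(18810,-16350,3553)
g: flip: (18810,-16350,3553)→(3553,16350,18810)
g: translate: b→2138 (≡16350 mod 7106), so (3553,16350,18810)→(3553,2138,322)
g: flip: (3553,2138,322)→(322,-2138,3553)
g: translate: b→-206 (≡-2138 mod 644), so (322,-2138,3553)→(322,-206,37)
g: flip: (322,-206,37)→(37,206,322)
g: translate: b→-16 (≡206 mod 74), so (37,206,322)→(37,-16,37)
g: flip: (37,-16,37)→(37,16,37)
g: reduced (well bottom): (37,16,37) with a≤c, −a<b≤a
reduced forms (37, 16, 37) vs (37, 16, 37) ⇒ equivalent

yes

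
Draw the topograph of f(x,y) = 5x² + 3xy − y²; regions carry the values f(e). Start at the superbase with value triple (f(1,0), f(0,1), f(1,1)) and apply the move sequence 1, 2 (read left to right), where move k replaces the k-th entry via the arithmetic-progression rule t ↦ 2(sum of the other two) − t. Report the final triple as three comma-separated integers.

start (5,-1,7) = (f(1,0),f(0,1),f(1,1))
replace slot 1: 2·((-1)+7) − 5 = 7 → (7,-1,7)
replace slot 2: 2·(7+7) − (-1) = 29 → (7,29,7)

7,29,7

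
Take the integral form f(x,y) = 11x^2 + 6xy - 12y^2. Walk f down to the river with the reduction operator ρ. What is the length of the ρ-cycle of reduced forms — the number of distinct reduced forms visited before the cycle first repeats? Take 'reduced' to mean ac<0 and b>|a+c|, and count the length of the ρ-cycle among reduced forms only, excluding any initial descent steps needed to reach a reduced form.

D = 564, ⌊√D⌋ = 23
river: ρ → (-12,18,5)
river: ρ → (5,22,-4)
river: ρ → (-4,18,15)
river: ρ → (15,12,-7)
river: ρ → (-7,16,11)
river: ρ → (11,6,-12)
ρ-cycle length = 6 (tail of 0 descent steps not counted)

6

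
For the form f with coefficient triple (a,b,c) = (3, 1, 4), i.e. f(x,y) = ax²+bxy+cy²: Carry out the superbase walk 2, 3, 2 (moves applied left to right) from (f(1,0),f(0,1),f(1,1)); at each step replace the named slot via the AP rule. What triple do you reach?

start (3,4,8) = (f(1,0),f(0,1),f(1,1))
replace slot 2: 2·(3+8) − 4 = 18 → (3,18,8)
replace slot 3: 2·(3+18) − 8 = 34 → (3,18,34)
replace slot 2: 2·(3+34) − 18 = 56 → (3,56,34)

3,56,34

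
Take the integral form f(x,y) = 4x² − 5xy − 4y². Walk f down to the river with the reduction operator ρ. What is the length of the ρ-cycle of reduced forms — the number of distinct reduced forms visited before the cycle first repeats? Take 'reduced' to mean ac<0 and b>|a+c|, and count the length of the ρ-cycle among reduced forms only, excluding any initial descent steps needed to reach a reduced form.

D = 89, ⌊√D⌋ = 9
descent: ρ → (-4,5,4)  [lands on river]
river: ρ → (4,3,-5)
river: ρ → (-5,7,2)
river: ρ → (2,9,-1)
river: ρ → (-1,9,2)
river: ρ → (2,7,-5)
river: ρ → (-5,3,4)
river: ρ → (4,5,-4)
river: ρ → (-4,3,5)
river: ρ → (5,7,-2)
river: ρ → (-2,9,1)
river: ρ → (1,9,-2)
river: ρ → (-2,7,5)
river: ρ → (5,3,-4)
ρ-cycle length = 14 (tail of 1 descent step not counted)

14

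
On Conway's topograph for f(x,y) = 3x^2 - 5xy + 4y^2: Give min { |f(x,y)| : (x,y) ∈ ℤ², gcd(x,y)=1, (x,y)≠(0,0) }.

translate: b→1 (≡-5 mod 6), so (3,-5,4)→(3,1,2)
flip: (3,1,2)→(2,-1,3)
reduced (well bottom): (2,-1,3) with a≤c, −a<b≤a
well minimum = a = 2

2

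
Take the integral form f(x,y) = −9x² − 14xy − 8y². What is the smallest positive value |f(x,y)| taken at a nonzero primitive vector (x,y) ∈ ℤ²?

translate: b→-4 (≡14 mod 18), so (9,14,8)→(9,-4,3)
flip: (9,-4,3)→(3,4,9)
translate: b→-2 (≡4 mod 6), so (3,4,9)→(3,-2,8)
reduced (well bottom): (3,-2,8) with a≤c, −a<b≤a
well minimum |f| = |-3| = 3 (negative-definite)

3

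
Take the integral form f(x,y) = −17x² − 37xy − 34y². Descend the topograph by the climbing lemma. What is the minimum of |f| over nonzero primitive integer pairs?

translate: b→3 (≡37 mod 34), so (17,37,34)→(17,3,14)
flip: (17,3,14)→(14,-3,17)
reduced (well bottom): (14,-3,17) with a≤c, −a<b≤a
well minimum |f| = |-14| = 14 (negative-definite)

14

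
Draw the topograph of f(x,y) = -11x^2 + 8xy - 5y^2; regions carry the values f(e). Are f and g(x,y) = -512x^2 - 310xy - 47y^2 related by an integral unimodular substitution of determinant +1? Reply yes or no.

D₁ = -156, D₂ = -156
f is negative-definite; reduce −f:
−f: flip: (11,-8,5)→(5,8,11)
−f: translate: b→-2 (≡8 mod 10), so (5,8,11)→(5,-2,8)
−f: reduced (well bottom): (5,-2,8) with a≤c, −a<b≤a
flip sign back: reduced form of f is (-5,2,-8)
g is negative-definite; reduce −g:
−g: flip: (512,310,47)→(47,-310,512)
−g: translate: b→-28 (≡-310 mod 94), so (47,-310,512)→(47,-28,5)
−g: flip: (47,-28,5)→(5,28,47)
−g: translate: b→-2 (≡28 mod 10), so (5,28,47)→(5,-2,8)
−g: reduced (well bottom): (5,-2,8) with a≤c, −a<b≤a
flip sign back: reduced form of g is (-5,2,-8)
reduced forms (-5, 2, -8) vs (-5, 2, -8) ⇒ equivalent

yes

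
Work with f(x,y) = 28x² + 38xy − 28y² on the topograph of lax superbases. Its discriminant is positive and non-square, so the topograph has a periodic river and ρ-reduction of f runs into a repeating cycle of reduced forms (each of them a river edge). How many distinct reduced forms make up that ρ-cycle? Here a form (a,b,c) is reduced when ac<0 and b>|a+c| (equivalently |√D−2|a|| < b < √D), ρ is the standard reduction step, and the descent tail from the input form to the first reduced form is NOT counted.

D = 4580, ⌊√D⌋ = 67
river: ρ → (-28,18,38)
river: ρ → (38,58,-8)
river: ρ → (-8,54,52)
river: ρ → (52,50,-10)
river: ρ → (-10,50,52)
river: ρ → (52,54,-8)
river: ρ → (-8,58,38)
river: ρ → (38,18,-28)
river: ρ → (-28,38,28)
river: ρ → (28,18,-38)
river: ρ → (-38,58,8)
river: ρ → (8,54,-52)
river: ρ → (-52,50,10)
river: ρ → (10,50,-52)
river: ρ → (-52,54,8)
river: ρ → (8,58,-38)
river: ρ → (-38,18,28)
river: ρ → (28,38,-28)
ρ-cycle length = 18 (tail of 0 descent steps not counted)

18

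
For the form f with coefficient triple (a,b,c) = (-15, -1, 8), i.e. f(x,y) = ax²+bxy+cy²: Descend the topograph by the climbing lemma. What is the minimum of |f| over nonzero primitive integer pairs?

descent: ρ → (8,17,-6)  [lands on river]
river: ρ → (-6,19,5)
river: ρ → (5,21,-2)
river: ρ → (-2,19,15)
river: ρ → (15,11,-6)
river: ρ → (-6,13,13)
river: ρ → (13,13,-6)
river: ρ → (-6,11,15)
river: ρ → (15,19,-2)
river: ρ → (-2,21,5)
river: ρ → (5,19,-6)
river: ρ → (-6,17,8)
river: ρ → (8,15,-8)
river: ρ → (-8,17,6)
river: ρ → (6,19,-5)
river: ρ → (-5,21,2)
river: ρ → (2,19,-15)
river: ρ → (-15,11,6)
river: ρ → (6,13,-13)
river: ρ → (-13,13,6)
river: ρ → (6,11,-15)
river: ρ → (-15,19,2)
river: ρ → (2,21,-5)
river: ρ → (-5,19,6)
river: ρ → (6,17,-8)
river: ρ → (-8,15,8)
closes: descent 1, river 26
min |a| on river = 2

2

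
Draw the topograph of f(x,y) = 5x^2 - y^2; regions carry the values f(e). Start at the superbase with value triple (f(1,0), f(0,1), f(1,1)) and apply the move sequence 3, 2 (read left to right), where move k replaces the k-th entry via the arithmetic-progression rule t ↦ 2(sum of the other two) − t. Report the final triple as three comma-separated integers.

start (5,-1,4) = (f(1,0),f(0,1),f(1,1))
replace slot 3: 2·(5+(-1)) − 4 = 4 → (5,-1,4)
replace slot 2: 2·(5+4) − (-1) = 19 → (5,19,4)

5,19,4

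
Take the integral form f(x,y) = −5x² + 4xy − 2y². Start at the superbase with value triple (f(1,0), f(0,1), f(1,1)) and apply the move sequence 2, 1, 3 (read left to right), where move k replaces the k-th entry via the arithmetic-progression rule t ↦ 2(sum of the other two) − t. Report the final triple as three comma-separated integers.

start (-5,-2,-3) = (f(1,0),f(0,1),f(1,1))
replace slot 2: 2·((-5)+(-3)) − (-2) = -14 → (-5,-14,-3)
replace slot 1: 2·((-14)+(-3)) − (-5) = -29 → (-29,-14,-3)
replace slot 3: 2·((-29)+(-14)) − (-3) = -83 → (-29,-14,-83)

-29,-14,-83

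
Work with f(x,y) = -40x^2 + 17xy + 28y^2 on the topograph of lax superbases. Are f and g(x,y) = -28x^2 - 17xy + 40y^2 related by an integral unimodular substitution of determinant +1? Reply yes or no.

D₁ = 4769, D₂ = 4769
river cycle of f (length 62): (28, 39, -29), (-29, 19, 38), (38, 57, -10), (-10, 63, 20), (20, 57, -19), (-19, 57, 20), (20, 63, -10), (-10, 57, 38), (38, 19, -29), (-29, 39, 28), … (52 more)
river cycle of g (length 62): (40, 17, -28), (-28, 39, 29), (29, 19, -38), (-38, 57, 10), (10, 63, -20), (-20, 57, 19), (19, 57, -20), (-20, 63, 10), (10, 57, -38), (-38, 19, 29), … (52 more)
cycles differ ⇒ inequivalent

no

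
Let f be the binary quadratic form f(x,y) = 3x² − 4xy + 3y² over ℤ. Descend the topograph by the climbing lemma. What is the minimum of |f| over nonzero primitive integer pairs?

translate: b→2 (≡-4 mod 6), so (3,-4,3)→(3,2,2)
flip: (3,2,2)→(2,-2,3)
translate: b→2 (≡-2 mod 4), so (2,-2,3)→(2,2,3)
reduced (well bottom): (2,2,3) with a≤c, −a<b≤a
well minimum = a = 2

2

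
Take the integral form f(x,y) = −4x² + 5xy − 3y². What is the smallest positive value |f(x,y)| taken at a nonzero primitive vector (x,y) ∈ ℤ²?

translate: b→3 (≡-5 mod 8), so (4,-5,3)→(4,3,2)
flip: (4,3,2)→(2,-3,4)
translate: b→1 (≡-3 mod 4), so (2,-3,4)→(2,1,3)
reduced (well bottom): (2,1,3) with a≤c, −a<b≤a
well minimum |f| = |-2| = 2 (negative-definite)

2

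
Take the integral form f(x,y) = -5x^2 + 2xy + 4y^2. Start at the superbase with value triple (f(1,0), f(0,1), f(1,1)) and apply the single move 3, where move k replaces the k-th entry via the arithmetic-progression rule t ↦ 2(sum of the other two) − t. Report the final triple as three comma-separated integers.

start (-5,4,1) = (f(1,0),f(0,1),f(1,1))
replace slot 3: 2·((-5)+4) − 1 = -3 → (-5,4,-3)

-5,4,-3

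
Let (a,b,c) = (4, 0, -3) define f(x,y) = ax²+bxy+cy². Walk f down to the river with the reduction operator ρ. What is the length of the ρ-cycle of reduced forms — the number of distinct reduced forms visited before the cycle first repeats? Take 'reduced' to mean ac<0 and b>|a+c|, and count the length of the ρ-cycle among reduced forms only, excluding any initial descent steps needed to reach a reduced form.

D = 48, ⌊√D⌋ = 6
descent: ρ → (-3,6,1)  [lands on river]
river: ρ → (1,6,-3)
ρ-cycle length = 2 (tail of 1 descent step not counted)

2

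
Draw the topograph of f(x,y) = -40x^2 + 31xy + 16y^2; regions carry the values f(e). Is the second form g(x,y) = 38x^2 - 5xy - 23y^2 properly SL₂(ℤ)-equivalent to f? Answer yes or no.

D₁ = 3521, D₂ = 3521
river cycle of f (length 56): (16, 33, -38), (-38, 43, 11), (11, 45, -34), (-34, 23, 22), (22, 21, -35), (-35, 49, 8), (8, 47, -41), (-41, 35, 14), (14, 49, -20), (-20, 31, 32), … (46 more)
river cycle of g (length 56): (-23, 51, 10), (10, 49, -28), (-28, 7, 31), (31, 55, -4), (-4, 57, 17), (17, 45, -22), (-22, 43, 19), (19, 33, -32), (-32, 31, 20), (20, 49, -14), … (46 more)
cycles differ ⇒ inequivalent

no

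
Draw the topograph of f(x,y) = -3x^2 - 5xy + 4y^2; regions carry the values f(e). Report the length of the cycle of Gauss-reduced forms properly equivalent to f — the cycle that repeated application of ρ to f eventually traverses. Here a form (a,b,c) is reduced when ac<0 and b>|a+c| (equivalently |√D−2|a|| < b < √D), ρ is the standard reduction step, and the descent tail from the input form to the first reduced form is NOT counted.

D = 73, ⌊√D⌋ = 8
descent: ρ → (4,5,-3)  [lands on river]
river: ρ → (-3,7,2)
river: ρ → (2,5,-6)
river: ρ → (-6,7,1)
river: ρ → (1,7,-6)
river: ρ → (-6,5,2)
river: ρ → (2,7,-3)
river: ρ → (-3,5,4)
river: ρ → (4,3,-4)
river: ρ → (-4,5,3)
river: ρ → (3,7,-2)
river: ρ → (-2,5,6)
river: ρ → (6,7,-1)
river: ρ → (-1,7,6)
river: ρ → (6,5,-2)
river: ρ → (-2,7,3)
river: ρ → (3,5,-4)
river: ρ → (-4,3,4)
ρ-cycle length = 18 (tail of 1 descent step not counted)

18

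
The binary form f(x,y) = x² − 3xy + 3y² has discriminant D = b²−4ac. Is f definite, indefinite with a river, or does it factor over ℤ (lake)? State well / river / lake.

D = b²−4ac = (-3)² − 4·1·3 = -3
D < 0 ⇒ definite ⇒ every region one sign ⇒ single well

well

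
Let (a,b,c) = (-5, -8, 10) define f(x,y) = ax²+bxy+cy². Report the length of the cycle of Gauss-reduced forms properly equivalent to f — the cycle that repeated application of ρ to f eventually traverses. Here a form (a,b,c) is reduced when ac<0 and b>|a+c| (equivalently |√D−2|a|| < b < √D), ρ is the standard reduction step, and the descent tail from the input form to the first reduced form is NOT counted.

D = 264, ⌊√D⌋ = 16
descent: ρ → (10,8,-5)  [lands on river]
river: ρ → (-5,12,6)
river: ρ → (6,12,-5)
river: ρ → (-5,8,10)
river: ρ → (10,12,-3)
river: ρ → (-3,12,10)
ρ-cycle length = 6 (tail of 1 descent step not counted)

6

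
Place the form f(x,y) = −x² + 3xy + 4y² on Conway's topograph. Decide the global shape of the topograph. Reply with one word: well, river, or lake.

D = b²−4ac = 3² − 4·(-1)·4 = 25
D = 5² is a perfect square ⇒ form factors over ℤ ⇒ lakes

lake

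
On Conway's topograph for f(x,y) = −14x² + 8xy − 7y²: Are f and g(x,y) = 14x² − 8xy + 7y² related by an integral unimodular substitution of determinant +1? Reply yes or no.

D₁ = -328, D₂ = -328
f is negative-definite; reduce −f:
−f: flip: (14,-8,7)→(7,8,14)
−f: translate: b→-6 (≡8 mod 14), so (7,8,14)→(7,-6,13)
−f: reduced (well bottom): (7,-6,13) with a≤c, −a<b≤a
flip sign back: reduced form of f is (-7,6,-13)
g: flip: (14,-8,7)→(7,8,14)
g: translate: b→-6 (≡8 mod 14), so (7,8,14)→(7,-6,13)
g: reduced (well bottom): (7,-6,13) with a≤c, −a<b≤a
reduced forms (-7, 6, -13) vs (7, -6, 13) ⇒ inequivalent

no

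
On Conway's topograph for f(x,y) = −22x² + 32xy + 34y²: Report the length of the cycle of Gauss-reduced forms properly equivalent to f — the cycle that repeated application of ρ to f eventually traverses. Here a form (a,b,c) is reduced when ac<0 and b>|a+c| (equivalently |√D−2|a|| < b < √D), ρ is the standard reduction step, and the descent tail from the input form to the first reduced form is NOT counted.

D = 4016, ⌊√D⌋ = 63
river: ρ → (34,36,-20)
river: ρ → (-20,44,26)
river: ρ → (26,60,-4)
river: ρ → (-4,60,26)
river: ρ → (26,44,-20)
river: ρ → (-20,36,34)
river: ρ → (34,32,-22)
river: ρ → (-22,56,10)
river: ρ → (10,44,-52)
river: ρ → (-52,60,2)
river: ρ → (2,60,-52)
river: ρ → (-52,44,10)
river: ρ → (10,56,-22)
river: ρ → (-22,32,34)
ρ-cycle length = 14 (tail of 0 descent steps not counted)

14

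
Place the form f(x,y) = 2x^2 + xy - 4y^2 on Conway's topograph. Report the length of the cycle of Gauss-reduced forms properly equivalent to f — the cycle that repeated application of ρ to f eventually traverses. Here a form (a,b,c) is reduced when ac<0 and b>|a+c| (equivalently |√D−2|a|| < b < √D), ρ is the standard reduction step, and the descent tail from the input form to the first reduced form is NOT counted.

D = 33, ⌊√D⌋ = 5
descent: ρ → (-4,-1,2)
descent: ρ → (2,5,-1)  [lands on river]
river: ρ → (-1,5,2)
river: ρ → (2,3,-3)
river: ρ → (-3,3,2)
ρ-cycle length = 4 (tail of 2 descent steps not counted)

4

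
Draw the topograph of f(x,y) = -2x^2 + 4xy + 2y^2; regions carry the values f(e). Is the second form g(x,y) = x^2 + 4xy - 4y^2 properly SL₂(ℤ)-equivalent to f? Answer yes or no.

D₁ = 32, D₂ = 32
river cycle of f (length 2): (2, 4, -2), (-2, 4, 2)
river cycle of g (length 2): (-4, 4, 1), (1, 4, -4)
cycles differ ⇒ inequivalent

no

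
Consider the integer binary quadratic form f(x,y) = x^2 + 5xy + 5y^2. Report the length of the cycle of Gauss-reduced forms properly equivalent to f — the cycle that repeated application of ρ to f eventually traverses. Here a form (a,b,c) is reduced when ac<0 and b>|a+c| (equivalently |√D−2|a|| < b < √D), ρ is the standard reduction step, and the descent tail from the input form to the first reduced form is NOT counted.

D = 5, ⌊√D⌋ = 2
descent: ρ → (5,5,1)
descent: ρ → (1,1,-1)  [lands on river]
river: ρ → (-1,1,1)
ρ-cycle length = 2 (tail of 2 descent steps not counted)

2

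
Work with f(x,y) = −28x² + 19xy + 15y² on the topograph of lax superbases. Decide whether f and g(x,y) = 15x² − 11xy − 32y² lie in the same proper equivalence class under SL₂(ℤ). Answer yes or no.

D₁ = 2041, D₂ = 2041
river cycle of f (length 38): (15, 41, -6), (-6, 43, 8), (8, 37, -21), (-21, 5, 24), (24, 43, -2), (-2, 45, 2), (2, 43, -24), (-24, 5, 21), (21, 37, -8), (-8, 43, 6), … (28 more)
river cycle of g (length 38): (15, 19, -28), (-28, 37, 6), (6, 35, -34), (-34, 33, 7), (7, 37, -24), (-24, 11, 20), (20, 29, -15), (-15, 31, 18), (18, 41, -5), (-5, 39, 26), … (28 more)
cycles differ ⇒ inequivalent

no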